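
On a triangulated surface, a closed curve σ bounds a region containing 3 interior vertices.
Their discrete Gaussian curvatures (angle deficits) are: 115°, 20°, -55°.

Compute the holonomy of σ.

Holonomy = total enclosed curvature = 115° + 20° + (-55°) = 80°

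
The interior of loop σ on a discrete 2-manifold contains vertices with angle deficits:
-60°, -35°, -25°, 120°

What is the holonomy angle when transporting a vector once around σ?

Holonomy = total enclosed curvature = (-60°) + (-35°) + (-25°) + 120° = 0°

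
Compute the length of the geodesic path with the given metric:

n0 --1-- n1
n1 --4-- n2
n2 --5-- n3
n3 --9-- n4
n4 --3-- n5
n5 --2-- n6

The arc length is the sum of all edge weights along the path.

Arc length = 1 + 4 + 5 + 9 + 3 + 2 = 24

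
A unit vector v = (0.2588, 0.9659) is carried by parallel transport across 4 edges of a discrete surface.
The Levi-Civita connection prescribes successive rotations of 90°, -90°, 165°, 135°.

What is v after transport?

Total rotation: 90° + (-90°) + 165° + 135° = 300° ≡ -60° (mod 360°). Final vector: (0.9659, 0.2588)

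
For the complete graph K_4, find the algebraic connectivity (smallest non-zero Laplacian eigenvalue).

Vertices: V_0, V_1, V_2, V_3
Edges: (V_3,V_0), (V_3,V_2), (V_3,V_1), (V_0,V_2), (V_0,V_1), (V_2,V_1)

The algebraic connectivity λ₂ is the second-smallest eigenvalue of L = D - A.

For the complete graph K_n, L = nI − J (J = all-ones matrix). J has eigenvalues n (once, eigenvector 𝟙) and 0 (multiplicity n−1), so L has eigenvalues 0 (once) and n (multiplicity n−1). Here n = 4: eigenvalue 0 once and 4 with multiplicity 3.
Laplacian eigenvalues: [0.0, 4.0, 4.0, 4.0]. Algebraic connectivity (smallest non-zero eigenvalue) = 4.0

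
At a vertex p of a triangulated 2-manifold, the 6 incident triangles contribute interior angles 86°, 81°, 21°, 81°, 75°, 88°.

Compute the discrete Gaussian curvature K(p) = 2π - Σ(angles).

Sum of angles = 432°. K = 360° - 432° = -72° = -2π/5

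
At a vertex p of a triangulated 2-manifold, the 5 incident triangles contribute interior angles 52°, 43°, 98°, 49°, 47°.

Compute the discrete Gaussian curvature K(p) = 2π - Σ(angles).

Sum of angles = 289°. K = 360° - 289° = 71° = 71π/180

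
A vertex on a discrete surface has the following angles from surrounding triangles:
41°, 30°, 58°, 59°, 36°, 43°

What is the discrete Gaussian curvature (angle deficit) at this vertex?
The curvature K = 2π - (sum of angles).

Sum of angles = 267°. K = 360° - 267° = 93° = 31π/60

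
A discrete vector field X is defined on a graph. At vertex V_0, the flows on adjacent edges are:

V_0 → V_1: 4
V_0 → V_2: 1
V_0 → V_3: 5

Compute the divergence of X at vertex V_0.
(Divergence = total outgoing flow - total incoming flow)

Divergence = sum of outgoing flows = 4 + 1 + 5 = 10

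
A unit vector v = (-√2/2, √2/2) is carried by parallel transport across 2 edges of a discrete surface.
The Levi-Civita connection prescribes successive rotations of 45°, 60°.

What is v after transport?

Total rotation: 45° + 60° = 105°. Final vector: (-0.5000, -0.8660)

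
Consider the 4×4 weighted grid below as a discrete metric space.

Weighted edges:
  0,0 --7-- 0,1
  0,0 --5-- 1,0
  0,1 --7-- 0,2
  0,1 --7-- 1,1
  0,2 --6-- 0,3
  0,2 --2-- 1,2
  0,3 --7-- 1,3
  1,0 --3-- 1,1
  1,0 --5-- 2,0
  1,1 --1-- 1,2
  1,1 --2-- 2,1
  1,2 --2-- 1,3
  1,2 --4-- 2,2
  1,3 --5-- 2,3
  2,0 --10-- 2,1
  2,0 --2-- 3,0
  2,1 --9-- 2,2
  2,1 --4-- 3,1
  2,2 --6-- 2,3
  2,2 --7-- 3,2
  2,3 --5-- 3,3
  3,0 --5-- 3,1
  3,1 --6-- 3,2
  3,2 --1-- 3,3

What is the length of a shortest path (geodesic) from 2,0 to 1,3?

Shortest path: 2,0 → 1,0 → 1,1 → 1,2 → 1,3, total weight = 11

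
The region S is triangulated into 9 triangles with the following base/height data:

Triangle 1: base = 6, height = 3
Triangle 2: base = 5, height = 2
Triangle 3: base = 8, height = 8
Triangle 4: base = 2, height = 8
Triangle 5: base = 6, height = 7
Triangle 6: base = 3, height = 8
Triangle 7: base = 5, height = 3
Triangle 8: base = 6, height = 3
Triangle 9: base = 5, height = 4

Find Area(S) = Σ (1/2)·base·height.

(1/2)×6×3 + (1/2)×5×2 + (1/2)×8×8 + (1/2)×2×8 + (1/2)×6×7 + (1/2)×3×8 + (1/2)×5×3 + (1/2)×6×3 + (1/2)×5×4 = 113.5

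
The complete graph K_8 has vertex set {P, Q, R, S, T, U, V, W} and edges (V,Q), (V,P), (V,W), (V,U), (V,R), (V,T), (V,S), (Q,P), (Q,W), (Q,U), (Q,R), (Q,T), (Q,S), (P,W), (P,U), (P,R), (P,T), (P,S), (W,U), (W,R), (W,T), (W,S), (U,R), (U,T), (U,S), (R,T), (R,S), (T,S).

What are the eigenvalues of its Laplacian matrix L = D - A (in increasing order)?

For the complete graph K_n, L = nI − J (J = all-ones matrix). J has eigenvalues n (once, eigenvector 𝟙) and 0 (multiplicity n−1), so L has eigenvalues 0 (once) and n (multiplicity n−1). Here n = 8: eigenvalue 0 once and 8 with multiplicity 7.
Laplacian eigenvalues (increasing order): [0.0, 8.0, 8.0, 8.0, 8.0, 8.0, 8.0, 8.0]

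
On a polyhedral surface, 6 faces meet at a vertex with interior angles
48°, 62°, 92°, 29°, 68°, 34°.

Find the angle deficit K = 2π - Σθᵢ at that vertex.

Sum of angles = 333°. K = 360° - 333° = 27° = 3π/20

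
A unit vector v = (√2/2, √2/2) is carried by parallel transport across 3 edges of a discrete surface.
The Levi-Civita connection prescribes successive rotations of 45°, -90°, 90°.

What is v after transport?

Total rotation: 45° + (-90°) + 90° = 45°. Final vector: (0, 1)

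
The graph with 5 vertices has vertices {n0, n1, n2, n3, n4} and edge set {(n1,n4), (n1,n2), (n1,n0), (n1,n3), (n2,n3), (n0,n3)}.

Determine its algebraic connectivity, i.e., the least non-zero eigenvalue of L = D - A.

Degrees: deg(n0) = 2, deg(n1) = 4, deg(n2) = 2, deg(n3) = 3, deg(n4) = 1.
L = D − A with rows/columns ordered (n0, n1, n2, n3, n4):
  [ 2, -1,  0, -1,  0]
  [-1,  4, -1, -1, -1]
  [ 0, -1,  2, -1,  0]
  [-1, -1, -1,  3,  0]
  [ 0, -1,  0,  0,  1]
Characteristic polynomial: det(λI − L) = λ(λ − 1)(λ − 2)(λ − 4)(λ − 5).
Roots: λ = 0; (λ − 1) = 0 ⇒ λ = 1; (λ − 2) = 0 ⇒ λ = 2; (λ − 4) = 0 ⇒ λ = 4; (λ − 5) = 0 ⇒ λ = 5.
(Check: the roots sum (with multiplicity) to 12, matching trace L = Σdeg = 2·6 = 12.)
Laplacian eigenvalues: [0.0, 1.0, 2.0, 4.0, 5.0]. Algebraic connectivity (smallest non-zero eigenvalue) = 1.0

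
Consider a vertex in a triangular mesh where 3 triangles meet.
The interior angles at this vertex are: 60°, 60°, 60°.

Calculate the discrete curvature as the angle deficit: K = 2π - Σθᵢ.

Sum of angles = 180°. K = 360° - 180° = 180°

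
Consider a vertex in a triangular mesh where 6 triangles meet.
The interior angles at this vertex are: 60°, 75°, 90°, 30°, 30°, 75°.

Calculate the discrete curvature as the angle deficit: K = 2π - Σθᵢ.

Sum of angles = 360°. K = 360° - 360° = 0°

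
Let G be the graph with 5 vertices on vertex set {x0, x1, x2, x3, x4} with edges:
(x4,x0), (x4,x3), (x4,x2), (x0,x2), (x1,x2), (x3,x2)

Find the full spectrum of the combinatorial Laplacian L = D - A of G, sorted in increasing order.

Degrees: deg(x0) = 2, deg(x1) = 1, deg(x2) = 4, deg(x3) = 2, deg(x4) = 3.
L = D − A with rows/columns ordered (x0, x1, x2, x3, x4):
  [ 2,  0, -1,  0, -1]
  [ 0,  1, -1,  0,  0]
  [-1, -1,  4, -1, -1]
  [ 0,  0, -1,  2, -1]
  [-1,  0, -1, -1,  3]
Characteristic polynomial: det(λI − L) = λ(λ − 1)(λ − 2)(λ − 4)(λ − 5).
Roots: λ = 0; (λ − 1) = 0 ⇒ λ = 1; (λ − 2) = 0 ⇒ λ = 2; (λ − 4) = 0 ⇒ λ = 4; (λ − 5) = 0 ⇒ λ = 5.
(Check: the roots sum (with multiplicity) to 12, matching trace L = Σdeg = 2·6 = 12.)
Laplacian eigenvalues (increasing order): [0.0, 1.0, 2.0, 4.0, 5.0]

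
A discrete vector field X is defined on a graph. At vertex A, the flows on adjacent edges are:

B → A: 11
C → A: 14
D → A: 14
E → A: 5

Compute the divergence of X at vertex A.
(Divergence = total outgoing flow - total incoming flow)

Divergence = sum of outgoing flows = (-11) + (-14) + (-14) + (-5) = -44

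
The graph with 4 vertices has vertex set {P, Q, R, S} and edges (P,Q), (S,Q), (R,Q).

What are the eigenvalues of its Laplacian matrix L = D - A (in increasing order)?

Degrees: deg(P) = 1, deg(Q) = 3, deg(R) = 1, deg(S) = 1.
L = D − A with rows/columns ordered (P, Q, R, S):
  [ 1, -1,  0,  0]
  [-1,  3, -1, -1]
  [ 0, -1,  1,  0]
  [ 0, -1,  0,  1]
Characteristic polynomial: det(λI − L) = λ(λ − 1)²(λ − 4).
Roots: λ = 0; (λ − 1) = 0 ⇒ λ = 1 (multiplicity 2); (λ − 4) = 0 ⇒ λ = 4.
(Check: the roots sum (with multiplicity) to 6, matching trace L = Σdeg = 2·3 = 6.)
Laplacian eigenvalues (increasing order): [0.0, 1.0, 1.0, 4.0]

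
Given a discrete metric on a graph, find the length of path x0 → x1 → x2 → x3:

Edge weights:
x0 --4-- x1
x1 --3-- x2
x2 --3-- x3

Arc length = 4 + 3 + 3 = 10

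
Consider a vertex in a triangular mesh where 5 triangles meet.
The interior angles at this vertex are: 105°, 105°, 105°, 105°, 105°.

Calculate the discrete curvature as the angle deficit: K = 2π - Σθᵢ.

Sum of angles = 525°. K = 360° - 525° = -165°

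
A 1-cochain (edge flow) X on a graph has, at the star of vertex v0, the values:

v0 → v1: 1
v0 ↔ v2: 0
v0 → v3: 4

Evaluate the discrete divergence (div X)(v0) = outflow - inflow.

Divergence = sum of outgoing flows = 1 + 0 + 4 = 5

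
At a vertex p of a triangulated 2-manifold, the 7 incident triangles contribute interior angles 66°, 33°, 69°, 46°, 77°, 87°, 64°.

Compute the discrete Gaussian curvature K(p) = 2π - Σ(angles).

Sum of angles = 442°. K = 360° - 442° = -82° = -41π/90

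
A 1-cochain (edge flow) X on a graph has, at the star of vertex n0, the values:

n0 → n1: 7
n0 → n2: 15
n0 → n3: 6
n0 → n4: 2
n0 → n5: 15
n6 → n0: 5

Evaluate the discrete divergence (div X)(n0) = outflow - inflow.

Divergence = sum of outgoing flows = 7 + 15 + 6 + 2 + 15 + (-5) = 40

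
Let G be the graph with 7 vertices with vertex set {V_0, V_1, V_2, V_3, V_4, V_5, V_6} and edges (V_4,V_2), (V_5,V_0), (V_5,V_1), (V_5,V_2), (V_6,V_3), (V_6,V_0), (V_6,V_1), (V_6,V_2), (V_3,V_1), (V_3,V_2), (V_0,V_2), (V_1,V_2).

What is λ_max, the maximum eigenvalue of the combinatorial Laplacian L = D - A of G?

Degrees: deg(V_0) = 3, deg(V_1) = 4, deg(V_2) = 6, deg(V_3) = 3, deg(V_4) = 1, deg(V_5) = 3, deg(V_6) = 4.
L = D − A with rows/columns ordered (V_0, V_1, V_2, V_3, V_4, V_5, V_6):
  [ 3,  0, -1,  0,  0, -1, -1]
  [ 0,  4, -1, -1,  0, -1, -1]
  [-1, -1,  6, -1, -1, -1, -1]
  [ 0, -1, -1,  3,  0,  0, -1]
  [ 0,  0, -1,  0,  1,  0,  0]
  [-1, -1, -1,  0,  0,  3,  0]
  [-1, -1, -1, -1,  0,  0,  4]
Characteristic polynomial: det(λI − L) = λ(λ − 1)(λ² − 7λ + 11)(λ² − 9λ + 19)(λ − 7).
Roots: λ = 0; (λ − 1) = 0 ⇒ λ = 1; (λ² − 7λ + 11) = 0 ⇒ λ = (7 ± √5)/2 ≈ 2.382, 4.618; (λ² − 9λ + 19) = 0 ⇒ λ = (9 ± √5)/2 ≈ 3.382, 5.618; (λ − 7) = 0 ⇒ λ = 7.
(Check: the roots sum (with multiplicity) to 24, matching trace L = Σdeg = 2·12 = 24.)
Laplacian eigenvalues: [0.0, 1.0, 2.382, 3.382, 4.618, 5.618, 7.0]. Largest eigenvalue (spectral radius) = 7.0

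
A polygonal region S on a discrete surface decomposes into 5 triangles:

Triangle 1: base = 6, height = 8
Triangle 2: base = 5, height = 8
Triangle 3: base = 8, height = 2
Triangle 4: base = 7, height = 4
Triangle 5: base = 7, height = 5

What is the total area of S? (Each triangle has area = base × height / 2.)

(1/2)×6×8 + (1/2)×5×8 + (1/2)×8×2 + (1/2)×7×4 + (1/2)×7×5 = 83.5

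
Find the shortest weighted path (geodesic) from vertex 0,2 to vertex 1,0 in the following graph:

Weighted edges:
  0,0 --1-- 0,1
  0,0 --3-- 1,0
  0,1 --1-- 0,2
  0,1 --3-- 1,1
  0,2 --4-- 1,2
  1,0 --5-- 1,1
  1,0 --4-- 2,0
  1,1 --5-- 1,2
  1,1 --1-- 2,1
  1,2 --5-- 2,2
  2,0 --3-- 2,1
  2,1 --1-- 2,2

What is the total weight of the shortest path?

Shortest path: 0,2 → 0,1 → 0,0 → 1,0, total weight = 5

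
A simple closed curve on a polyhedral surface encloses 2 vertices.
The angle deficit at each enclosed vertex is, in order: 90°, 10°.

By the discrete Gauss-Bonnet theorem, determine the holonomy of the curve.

Holonomy = total enclosed curvature = 90° + 10° = 100°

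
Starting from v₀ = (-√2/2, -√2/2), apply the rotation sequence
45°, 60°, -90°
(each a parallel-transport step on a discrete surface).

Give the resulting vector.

Total rotation: 45° + 60° + (-90°) = 15°. Final vector: (-0.5000, -0.8660)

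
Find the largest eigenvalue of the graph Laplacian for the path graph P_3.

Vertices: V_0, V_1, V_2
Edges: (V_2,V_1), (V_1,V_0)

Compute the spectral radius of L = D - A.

The path graph P_n has Laplacian eigenvalues λ_k = 2 − 2cos(kπ/n), k = 0, 1, …, n−1. Here n = 3:
k=0: 2 − 2cos(0) = 0.0; k=1: 2 − 2cos(π/3) = 1.0; k=2: 2 − 2cos(2π/3) = 3.0.
Laplacian eigenvalues: [0.0, 1.0, 3.0]. Largest eigenvalue (spectral radius) = 3.0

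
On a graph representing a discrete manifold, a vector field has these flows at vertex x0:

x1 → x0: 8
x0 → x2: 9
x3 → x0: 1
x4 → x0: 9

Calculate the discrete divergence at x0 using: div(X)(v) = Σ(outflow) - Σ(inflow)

Divergence = sum of outgoing flows = (-8) + 9 + (-1) + (-9) = -9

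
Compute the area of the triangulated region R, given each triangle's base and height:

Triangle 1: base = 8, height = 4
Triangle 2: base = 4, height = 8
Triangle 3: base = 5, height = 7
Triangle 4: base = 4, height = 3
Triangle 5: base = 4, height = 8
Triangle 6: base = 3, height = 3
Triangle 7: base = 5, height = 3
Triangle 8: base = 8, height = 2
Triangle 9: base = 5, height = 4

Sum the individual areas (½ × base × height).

(1/2)×8×4 + (1/2)×4×8 + (1/2)×5×7 + (1/2)×4×3 + (1/2)×4×8 + (1/2)×3×3 + (1/2)×5×3 + (1/2)×8×2 + (1/2)×5×4 = 101.5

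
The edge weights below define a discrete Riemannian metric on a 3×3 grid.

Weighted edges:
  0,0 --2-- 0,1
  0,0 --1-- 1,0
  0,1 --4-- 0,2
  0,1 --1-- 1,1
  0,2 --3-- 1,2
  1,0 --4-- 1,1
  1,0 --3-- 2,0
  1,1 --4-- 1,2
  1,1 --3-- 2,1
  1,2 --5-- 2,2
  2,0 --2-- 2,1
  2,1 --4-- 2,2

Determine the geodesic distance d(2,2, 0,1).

Shortest path: 2,2 → 2,1 → 1,1 → 0,1, total weight = 8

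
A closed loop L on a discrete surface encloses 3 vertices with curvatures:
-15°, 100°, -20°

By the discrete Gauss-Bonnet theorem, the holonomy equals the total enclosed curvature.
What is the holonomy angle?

Holonomy = total enclosed curvature = (-15°) + 100° + (-20°) = 65°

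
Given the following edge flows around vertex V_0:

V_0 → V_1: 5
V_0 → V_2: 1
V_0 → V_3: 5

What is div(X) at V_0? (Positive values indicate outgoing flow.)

Divergence = sum of outgoing flows = 5 + 1 + 5 = 11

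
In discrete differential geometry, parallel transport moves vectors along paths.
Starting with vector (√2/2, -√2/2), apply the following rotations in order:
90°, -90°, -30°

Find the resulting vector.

Total rotation: 90° + (-90°) + (-30°) = -30°. Final vector: (0.2588, -0.9659)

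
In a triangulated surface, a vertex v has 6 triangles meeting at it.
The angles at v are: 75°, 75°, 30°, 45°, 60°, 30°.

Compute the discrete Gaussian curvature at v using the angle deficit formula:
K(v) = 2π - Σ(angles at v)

Sum of angles = 315°. K = 360° - 315° = 45°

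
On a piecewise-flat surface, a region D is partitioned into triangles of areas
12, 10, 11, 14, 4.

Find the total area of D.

12 + 10 + 11 + 14 + 4 = 51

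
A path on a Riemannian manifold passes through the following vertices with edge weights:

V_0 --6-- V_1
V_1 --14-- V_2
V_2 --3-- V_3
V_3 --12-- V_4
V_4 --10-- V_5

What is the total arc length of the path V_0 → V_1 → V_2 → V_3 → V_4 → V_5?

Arc length = 6 + 14 + 3 + 12 + 10 = 45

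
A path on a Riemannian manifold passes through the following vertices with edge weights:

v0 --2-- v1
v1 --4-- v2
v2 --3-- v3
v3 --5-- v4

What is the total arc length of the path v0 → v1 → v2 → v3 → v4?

Arc length = 2 + 4 + 3 + 5 = 14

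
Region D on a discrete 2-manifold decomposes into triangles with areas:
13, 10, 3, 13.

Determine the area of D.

13 + 10 + 3 + 13 = 39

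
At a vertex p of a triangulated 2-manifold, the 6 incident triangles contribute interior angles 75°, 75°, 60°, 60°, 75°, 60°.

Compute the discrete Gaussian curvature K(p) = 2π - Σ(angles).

Sum of angles = 405°. K = 360° - 405° = -45° = -π/4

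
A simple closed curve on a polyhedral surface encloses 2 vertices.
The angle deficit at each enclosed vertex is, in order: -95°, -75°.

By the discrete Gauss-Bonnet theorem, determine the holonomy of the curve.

Holonomy = total enclosed curvature = (-95°) + (-75°) = -170°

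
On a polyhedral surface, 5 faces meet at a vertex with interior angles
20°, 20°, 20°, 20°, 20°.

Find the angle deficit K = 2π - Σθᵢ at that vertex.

Sum of angles = 100°. K = 360° - 100° = 260° = 13π/9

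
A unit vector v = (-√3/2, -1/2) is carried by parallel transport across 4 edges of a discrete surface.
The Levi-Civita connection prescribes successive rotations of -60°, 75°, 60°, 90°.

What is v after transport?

Total rotation: (-60°) + 75° + 60° + 90° = 165°. Final vector: (0.9659, 0.2588)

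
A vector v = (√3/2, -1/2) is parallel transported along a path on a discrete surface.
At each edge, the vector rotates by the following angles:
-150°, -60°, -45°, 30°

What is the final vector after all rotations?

Total rotation: (-150°) + (-60°) + (-45°) + 30° = -225° ≡ 135° (mod 360°). Final vector: (-0.2588, 0.9659)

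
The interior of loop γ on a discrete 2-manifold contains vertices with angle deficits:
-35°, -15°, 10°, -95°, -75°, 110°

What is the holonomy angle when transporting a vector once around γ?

Holonomy = total enclosed curvature = (-35°) + (-15°) + 10° + (-95°) + (-75°) + 110° = -100°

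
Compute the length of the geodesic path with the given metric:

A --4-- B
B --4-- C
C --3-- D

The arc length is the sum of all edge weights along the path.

Arc length = 4 + 4 + 3 = 11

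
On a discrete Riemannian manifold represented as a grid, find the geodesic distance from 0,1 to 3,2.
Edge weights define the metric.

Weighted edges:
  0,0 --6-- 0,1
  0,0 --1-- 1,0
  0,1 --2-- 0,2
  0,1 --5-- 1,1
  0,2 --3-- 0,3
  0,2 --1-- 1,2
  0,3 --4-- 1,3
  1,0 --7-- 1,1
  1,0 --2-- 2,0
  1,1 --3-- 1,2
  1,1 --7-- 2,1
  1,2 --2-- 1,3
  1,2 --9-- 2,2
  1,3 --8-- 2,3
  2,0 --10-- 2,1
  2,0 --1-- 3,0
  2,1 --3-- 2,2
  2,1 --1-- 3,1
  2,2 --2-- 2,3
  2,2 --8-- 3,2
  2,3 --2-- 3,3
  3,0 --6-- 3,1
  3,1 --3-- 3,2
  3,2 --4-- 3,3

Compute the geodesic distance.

Shortest path: 0,1 → 1,1 → 2,1 → 3,1 → 3,2, total weight = 16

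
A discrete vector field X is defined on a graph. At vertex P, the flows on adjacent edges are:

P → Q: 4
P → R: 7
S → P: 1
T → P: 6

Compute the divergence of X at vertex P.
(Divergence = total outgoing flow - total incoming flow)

Divergence = sum of outgoing flows = 4 + 7 + (-1) + (-6) = 4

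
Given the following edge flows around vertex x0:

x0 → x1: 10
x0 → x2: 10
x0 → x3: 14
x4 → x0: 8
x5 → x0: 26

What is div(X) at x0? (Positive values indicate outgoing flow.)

Divergence = sum of outgoing flows = 10 + 10 + 14 + (-8) + (-26) = 0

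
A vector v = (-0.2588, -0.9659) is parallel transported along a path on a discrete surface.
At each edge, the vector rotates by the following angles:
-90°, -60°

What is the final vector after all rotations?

Total rotation: (-90°) + (-60°) = -150°. Final vector: (-0.2588, 0.9659)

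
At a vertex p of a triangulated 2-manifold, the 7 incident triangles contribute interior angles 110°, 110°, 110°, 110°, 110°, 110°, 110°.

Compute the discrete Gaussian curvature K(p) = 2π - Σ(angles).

Sum of angles = 770°. K = 360° - 770° = -410° = -41π/18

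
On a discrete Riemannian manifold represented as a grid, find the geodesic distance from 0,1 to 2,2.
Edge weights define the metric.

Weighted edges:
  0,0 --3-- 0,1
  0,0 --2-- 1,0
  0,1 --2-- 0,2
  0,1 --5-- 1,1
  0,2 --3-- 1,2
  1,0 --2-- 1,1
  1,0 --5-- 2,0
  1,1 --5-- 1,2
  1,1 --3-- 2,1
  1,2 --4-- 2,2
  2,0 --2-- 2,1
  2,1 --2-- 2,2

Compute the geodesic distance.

Shortest path: 0,1 → 0,2 → 1,2 → 2,2, total weight = 9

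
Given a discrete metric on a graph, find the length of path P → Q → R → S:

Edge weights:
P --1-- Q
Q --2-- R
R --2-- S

Arc length = 1 + 2 + 2 = 5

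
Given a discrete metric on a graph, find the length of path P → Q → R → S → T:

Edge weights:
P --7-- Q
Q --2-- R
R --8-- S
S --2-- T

Arc length = 7 + 2 + 8 + 2 = 19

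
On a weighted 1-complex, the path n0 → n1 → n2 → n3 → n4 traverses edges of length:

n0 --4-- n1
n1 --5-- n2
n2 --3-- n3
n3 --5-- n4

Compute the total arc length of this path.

Arc length = 4 + 5 + 3 + 5 = 17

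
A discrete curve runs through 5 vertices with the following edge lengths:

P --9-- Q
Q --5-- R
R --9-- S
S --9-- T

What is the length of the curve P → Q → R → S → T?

Arc length = 9 + 5 + 9 + 9 = 32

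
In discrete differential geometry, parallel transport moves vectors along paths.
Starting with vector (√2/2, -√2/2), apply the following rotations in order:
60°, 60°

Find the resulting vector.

Total rotation: 60° + 60° = 120°. Final vector: (0.2588, 0.9659)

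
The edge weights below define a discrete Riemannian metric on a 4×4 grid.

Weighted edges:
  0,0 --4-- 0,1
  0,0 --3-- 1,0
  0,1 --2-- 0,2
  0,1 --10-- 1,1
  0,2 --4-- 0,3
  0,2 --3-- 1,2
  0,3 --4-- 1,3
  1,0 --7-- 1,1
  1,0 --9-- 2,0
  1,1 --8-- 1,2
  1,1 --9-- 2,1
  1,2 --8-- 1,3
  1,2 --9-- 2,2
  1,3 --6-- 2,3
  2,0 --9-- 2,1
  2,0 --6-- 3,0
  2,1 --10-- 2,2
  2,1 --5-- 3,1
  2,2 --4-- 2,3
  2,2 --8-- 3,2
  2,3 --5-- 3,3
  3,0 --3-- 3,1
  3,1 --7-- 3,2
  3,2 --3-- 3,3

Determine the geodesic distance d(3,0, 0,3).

Shortest path: 3,0 → 2,0 → 1,0 → 0,0 → 0,1 → 0,2 → 0,3, total weight = 28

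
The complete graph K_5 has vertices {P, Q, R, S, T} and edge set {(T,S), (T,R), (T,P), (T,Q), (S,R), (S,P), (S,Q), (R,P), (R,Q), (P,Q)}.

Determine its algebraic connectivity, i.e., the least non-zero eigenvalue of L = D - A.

For the complete graph K_n, L = nI − J (J = all-ones matrix). J has eigenvalues n (once, eigenvector 𝟙) and 0 (multiplicity n−1), so L has eigenvalues 0 (once) and n (multiplicity n−1). Here n = 5: eigenvalue 0 once and 5 with multiplicity 4.
Laplacian eigenvalues: [0.0, 5.0, 5.0, 5.0, 5.0]. Algebraic connectivity (smallest non-zero eigenvalue) = 5.0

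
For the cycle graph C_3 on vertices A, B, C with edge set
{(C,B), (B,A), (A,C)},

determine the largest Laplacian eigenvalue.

The cycle graph C_n has Laplacian eigenvalues λ_k = 2 − 2cos(2πk/n), k = 0, 1, …, n−1. Here n = 3:
k=0: 2 − 2cos(0) = 0.0; k=1: 2 − 2cos(2π/3) = 3.0; k=2: 2 − 2cos(4π/3) = 3.0.
Laplacian eigenvalues: [0.0, 3.0, 3.0]. Largest eigenvalue (spectral radius) = 3.0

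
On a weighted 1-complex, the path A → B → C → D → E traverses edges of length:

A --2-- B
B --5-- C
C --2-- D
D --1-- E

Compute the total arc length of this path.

Arc length = 2 + 5 + 2 + 1 = 10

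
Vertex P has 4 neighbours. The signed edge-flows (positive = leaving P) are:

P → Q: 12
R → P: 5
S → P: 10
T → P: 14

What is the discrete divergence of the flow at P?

Divergence = sum of outgoing flows = 12 + (-5) + (-10) + (-14) = -17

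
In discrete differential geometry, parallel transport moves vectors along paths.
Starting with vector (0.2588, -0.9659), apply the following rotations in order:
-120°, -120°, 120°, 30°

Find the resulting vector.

Total rotation: (-120°) + (-120°) + 120° + 30° = -90°. Final vector: (-0.9659, -0.2588)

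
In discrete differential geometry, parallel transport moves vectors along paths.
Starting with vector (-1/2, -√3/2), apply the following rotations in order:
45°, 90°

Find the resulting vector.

Total rotation: 45° + 90° = 135°. Final vector: (0.9659, 0.2588)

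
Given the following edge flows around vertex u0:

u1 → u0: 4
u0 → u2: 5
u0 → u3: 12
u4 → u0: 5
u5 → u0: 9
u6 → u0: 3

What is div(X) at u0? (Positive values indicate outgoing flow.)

Divergence = sum of outgoing flows = (-4) + 5 + 12 + (-5) + (-9) + (-3) = -4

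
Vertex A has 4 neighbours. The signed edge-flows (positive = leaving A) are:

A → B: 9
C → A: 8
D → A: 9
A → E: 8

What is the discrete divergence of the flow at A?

Divergence = sum of outgoing flows = 9 + (-8) + (-9) + 8 = 0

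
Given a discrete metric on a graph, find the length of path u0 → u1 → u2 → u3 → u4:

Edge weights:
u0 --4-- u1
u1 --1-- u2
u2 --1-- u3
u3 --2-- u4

Arc length = 4 + 1 + 1 + 2 = 8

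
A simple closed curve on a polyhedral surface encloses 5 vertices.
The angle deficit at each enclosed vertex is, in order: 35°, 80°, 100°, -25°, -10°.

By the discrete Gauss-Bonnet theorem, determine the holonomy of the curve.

Holonomy = total enclosed curvature = 35° + 80° + 100° + (-25°) + (-10°) = 180°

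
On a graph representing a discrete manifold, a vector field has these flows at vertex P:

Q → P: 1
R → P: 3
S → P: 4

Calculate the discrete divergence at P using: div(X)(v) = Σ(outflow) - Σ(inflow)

Divergence = sum of outgoing flows = (-1) + (-3) + (-4) = -8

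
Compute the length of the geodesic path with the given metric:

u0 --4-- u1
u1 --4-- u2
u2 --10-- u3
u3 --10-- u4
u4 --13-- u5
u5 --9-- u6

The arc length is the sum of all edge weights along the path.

Arc length = 4 + 4 + 10 + 10 + 13 + 9 = 50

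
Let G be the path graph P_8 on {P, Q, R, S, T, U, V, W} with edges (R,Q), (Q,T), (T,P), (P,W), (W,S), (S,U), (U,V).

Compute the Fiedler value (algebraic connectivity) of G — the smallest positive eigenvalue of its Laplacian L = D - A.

The path graph P_n has Laplacian eigenvalues λ_k = 2 − 2cos(kπ/n), k = 0, 1, …, n−1. Here n = 8:
k=0: 2 − 2cos(0) = 0.0; k=1: 2 − 2cos(π/8) = 0.1522; k=2: 2 − 2cos(π/4) = 0.5858; k=3: 2 − 2cos(3π/8) = 1.2346; k=4: 2 − 2cos(π/2) = 2.0; k=5: 2 − 2cos(5π/8) = 2.7654; k=6: 2 − 2cos(3π/4) = 3.4142; k=7: 2 − 2cos(7π/8) = 3.8478.
Laplacian eigenvalues: [0.0, 0.1522, 0.5858, 1.2346, 2.0, 2.7654, 3.4142, 3.8478]. Algebraic connectivity (smallest non-zero eigenvalue) = 0.1522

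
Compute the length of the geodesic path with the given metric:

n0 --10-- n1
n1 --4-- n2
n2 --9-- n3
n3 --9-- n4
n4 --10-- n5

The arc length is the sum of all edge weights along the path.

Arc length = 10 + 4 + 9 + 9 + 10 = 42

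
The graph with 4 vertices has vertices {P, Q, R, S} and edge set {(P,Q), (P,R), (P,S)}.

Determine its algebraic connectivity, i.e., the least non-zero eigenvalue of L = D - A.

Degrees: deg(P) = 3, deg(Q) = 1, deg(R) = 1, deg(S) = 1.
L = D − A with rows/columns ordered (P, Q, R, S):
  [ 3, -1, -1, -1]
  [-1,  1,  0,  0]
  [-1,  0,  1,  0]
  [-1,  0,  0,  1]
Characteristic polynomial: det(λI − L) = λ(λ − 1)²(λ − 4).
Roots: λ = 0; (λ − 1) = 0 ⇒ λ = 1 (multiplicity 2); (λ − 4) = 0 ⇒ λ = 4.
(Check: the roots sum (with multiplicity) to 6, matching trace L = Σdeg = 2·3 = 6.)
Laplacian eigenvalues: [0.0, 1.0, 1.0, 4.0]. Algebraic connectivity (smallest non-zero eigenvalue) = 1.0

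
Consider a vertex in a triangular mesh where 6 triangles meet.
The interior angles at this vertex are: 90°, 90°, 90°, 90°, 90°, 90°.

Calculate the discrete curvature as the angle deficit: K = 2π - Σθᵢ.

Sum of angles = 540°. K = 360° - 540° = -180°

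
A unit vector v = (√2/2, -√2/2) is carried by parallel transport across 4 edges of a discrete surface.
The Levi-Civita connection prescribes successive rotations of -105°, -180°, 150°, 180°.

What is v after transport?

Total rotation: (-105°) + (-180°) + 150° + 180° = 45°. Final vector: (1, 0)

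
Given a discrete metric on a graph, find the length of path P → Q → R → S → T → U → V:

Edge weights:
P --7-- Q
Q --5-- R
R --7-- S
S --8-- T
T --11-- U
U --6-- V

Arc length = 7 + 5 + 7 + 8 + 11 + 6 = 44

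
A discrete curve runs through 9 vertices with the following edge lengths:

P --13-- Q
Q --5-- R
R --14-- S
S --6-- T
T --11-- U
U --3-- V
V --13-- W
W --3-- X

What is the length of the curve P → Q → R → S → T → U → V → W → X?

Arc length = 13 + 5 + 14 + 6 + 11 + 3 + 13 + 3 = 68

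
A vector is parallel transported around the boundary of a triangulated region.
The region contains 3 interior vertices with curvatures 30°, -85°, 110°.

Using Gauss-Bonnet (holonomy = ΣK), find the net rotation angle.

Holonomy = total enclosed curvature = 30° + (-85°) + 110° = 55°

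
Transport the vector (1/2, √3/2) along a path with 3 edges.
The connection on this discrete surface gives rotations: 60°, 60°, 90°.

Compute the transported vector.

Total rotation: 60° + 60° + 90° = 210° ≡ -150° (mod 360°). Final vector: (0, -1)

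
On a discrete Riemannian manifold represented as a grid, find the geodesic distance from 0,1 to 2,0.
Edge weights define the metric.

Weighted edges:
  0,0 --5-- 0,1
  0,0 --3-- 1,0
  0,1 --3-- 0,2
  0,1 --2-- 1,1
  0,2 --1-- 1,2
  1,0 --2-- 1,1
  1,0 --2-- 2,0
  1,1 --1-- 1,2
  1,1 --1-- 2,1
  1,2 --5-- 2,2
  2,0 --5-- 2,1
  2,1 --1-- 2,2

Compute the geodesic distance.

Shortest path: 0,1 → 1,1 → 1,0 → 2,0, total weight = 6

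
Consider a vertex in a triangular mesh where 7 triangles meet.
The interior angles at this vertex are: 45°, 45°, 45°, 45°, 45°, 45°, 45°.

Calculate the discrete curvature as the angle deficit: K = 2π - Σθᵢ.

Sum of angles = 315°. K = 360° - 315° = 45°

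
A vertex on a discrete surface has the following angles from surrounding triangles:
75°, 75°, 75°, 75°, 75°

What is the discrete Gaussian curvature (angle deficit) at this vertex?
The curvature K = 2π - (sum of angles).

Sum of angles = 375°. K = 360° - 375° = -15° = -π/12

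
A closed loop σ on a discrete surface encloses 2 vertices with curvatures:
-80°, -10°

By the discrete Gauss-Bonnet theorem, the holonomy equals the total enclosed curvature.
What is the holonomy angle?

Holonomy = total enclosed curvature = (-80°) + (-10°) = -90°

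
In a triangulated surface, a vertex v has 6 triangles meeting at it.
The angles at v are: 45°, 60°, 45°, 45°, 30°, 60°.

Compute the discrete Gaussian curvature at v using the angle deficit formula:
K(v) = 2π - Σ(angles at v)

Sum of angles = 285°. K = 360° - 285° = 75°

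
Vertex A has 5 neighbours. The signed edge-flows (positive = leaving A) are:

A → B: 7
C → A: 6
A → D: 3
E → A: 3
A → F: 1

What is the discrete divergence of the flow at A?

Divergence = sum of outgoing flows = 7 + (-6) + 3 + (-3) + 1 = 2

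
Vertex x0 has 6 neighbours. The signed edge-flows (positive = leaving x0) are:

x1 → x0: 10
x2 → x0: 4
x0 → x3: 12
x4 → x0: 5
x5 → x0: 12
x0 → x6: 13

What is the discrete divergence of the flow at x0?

Divergence = sum of outgoing flows = (-10) + (-4) + 12 + (-5) + (-12) + 13 = -6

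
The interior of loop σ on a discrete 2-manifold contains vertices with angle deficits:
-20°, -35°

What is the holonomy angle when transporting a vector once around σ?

Holonomy = total enclosed curvature = (-20°) + (-35°) = -55°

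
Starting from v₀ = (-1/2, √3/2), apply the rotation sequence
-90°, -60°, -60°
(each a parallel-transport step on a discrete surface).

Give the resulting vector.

Total rotation: (-90°) + (-60°) + (-60°) = -210° ≡ 150° (mod 360°). Final vector: (0, -1)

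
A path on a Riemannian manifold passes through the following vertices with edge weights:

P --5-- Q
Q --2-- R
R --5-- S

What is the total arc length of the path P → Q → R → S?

Arc length = 5 + 2 + 5 = 12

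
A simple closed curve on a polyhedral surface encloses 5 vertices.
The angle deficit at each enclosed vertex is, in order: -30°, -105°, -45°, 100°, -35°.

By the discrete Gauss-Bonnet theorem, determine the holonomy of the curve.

Holonomy = total enclosed curvature = (-30°) + (-105°) + (-45°) + 100° + (-35°) = -115°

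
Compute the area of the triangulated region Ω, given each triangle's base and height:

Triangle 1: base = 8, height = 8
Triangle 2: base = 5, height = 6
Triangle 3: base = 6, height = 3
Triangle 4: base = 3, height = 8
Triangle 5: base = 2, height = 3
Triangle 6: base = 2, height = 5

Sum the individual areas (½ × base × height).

(1/2)×8×8 + (1/2)×5×6 + (1/2)×6×3 + (1/2)×3×8 + (1/2)×2×3 + (1/2)×2×5 = 76.0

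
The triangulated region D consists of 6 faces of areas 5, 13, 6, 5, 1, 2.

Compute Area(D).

5 + 13 + 6 + 5 + 1 + 2 = 32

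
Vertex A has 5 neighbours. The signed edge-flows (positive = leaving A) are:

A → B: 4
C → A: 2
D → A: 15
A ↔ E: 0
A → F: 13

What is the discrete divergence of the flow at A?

Divergence = sum of outgoing flows = 4 + (-2) + (-15) + 0 + 13 = 0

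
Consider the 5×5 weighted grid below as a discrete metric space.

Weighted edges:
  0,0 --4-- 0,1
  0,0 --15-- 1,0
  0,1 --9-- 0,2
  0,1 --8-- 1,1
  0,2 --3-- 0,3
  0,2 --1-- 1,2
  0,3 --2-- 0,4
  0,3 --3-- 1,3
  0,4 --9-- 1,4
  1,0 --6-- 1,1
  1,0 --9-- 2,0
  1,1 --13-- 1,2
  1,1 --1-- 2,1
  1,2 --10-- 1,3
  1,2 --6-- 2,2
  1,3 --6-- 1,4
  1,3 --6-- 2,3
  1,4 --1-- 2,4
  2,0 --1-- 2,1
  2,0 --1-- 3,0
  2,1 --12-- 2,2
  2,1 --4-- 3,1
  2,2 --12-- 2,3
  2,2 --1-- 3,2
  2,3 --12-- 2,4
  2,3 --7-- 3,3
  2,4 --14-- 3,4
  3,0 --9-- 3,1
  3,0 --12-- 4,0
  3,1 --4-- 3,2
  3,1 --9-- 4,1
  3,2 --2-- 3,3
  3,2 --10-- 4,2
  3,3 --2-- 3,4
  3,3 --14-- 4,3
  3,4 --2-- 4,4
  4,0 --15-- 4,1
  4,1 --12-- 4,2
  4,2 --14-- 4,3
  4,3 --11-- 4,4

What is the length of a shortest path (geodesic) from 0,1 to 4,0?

Shortest path: 0,1 → 1,1 → 2,1 → 2,0 → 3,0 → 4,0, total weight = 23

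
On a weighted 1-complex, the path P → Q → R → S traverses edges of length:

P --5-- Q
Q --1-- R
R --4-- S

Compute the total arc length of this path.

Arc length = 5 + 1 + 4 = 10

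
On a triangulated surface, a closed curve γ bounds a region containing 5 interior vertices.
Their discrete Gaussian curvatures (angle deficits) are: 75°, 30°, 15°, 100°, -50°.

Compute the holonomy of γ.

Holonomy = total enclosed curvature = 75° + 30° + 15° + 100° + (-50°) = 170°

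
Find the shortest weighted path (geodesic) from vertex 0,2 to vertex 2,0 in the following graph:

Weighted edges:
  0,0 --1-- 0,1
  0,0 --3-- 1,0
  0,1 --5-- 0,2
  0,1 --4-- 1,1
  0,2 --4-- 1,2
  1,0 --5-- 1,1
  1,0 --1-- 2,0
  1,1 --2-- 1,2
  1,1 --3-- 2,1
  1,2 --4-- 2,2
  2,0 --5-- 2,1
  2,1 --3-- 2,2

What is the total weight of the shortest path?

Shortest path: 0,2 → 0,1 → 0,0 → 1,0 → 2,0, total weight = 10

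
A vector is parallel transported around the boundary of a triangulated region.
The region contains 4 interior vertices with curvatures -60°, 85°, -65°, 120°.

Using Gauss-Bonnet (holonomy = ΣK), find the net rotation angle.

Holonomy = total enclosed curvature = (-60°) + 85° + (-65°) + 120° = 80°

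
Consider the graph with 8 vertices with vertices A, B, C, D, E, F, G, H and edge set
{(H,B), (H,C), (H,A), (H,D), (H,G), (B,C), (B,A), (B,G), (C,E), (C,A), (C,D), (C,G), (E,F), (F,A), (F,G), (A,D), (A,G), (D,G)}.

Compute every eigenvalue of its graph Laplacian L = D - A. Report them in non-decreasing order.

Degrees: deg(A) = 6, deg(B) = 4, deg(C) = 6, deg(D) = 4, deg(E) = 2, deg(F) = 3, deg(G) = 6, deg(H) = 5.
L = D − A with rows/columns ordered (A, B, C, D, E, F, G, H):
  [ 6, -1, -1, -1,  0, -1, -1, -1]
  [-1,  4, -1,  0,  0,  0, -1, -1]
  [-1, -1,  6, -1, -1,  0, -1, -1]
  [-1,  0, -1,  4,  0,  0, -1, -1]
  [ 0,  0, -1,  0,  2, -1,  0,  0]
  [-1,  0,  0,  0, -1,  3, -1,  0]
  [-1, -1, -1, -1,  0, -1,  6, -1]
  [-1, -1, -1, -1,  0,  0, -1,  5]
Characteristic polynomial: det(λI − L) = λ(λ² − 9λ + 12)(λ² − 10λ + 22)(λ − 4)(λ − 6)(λ − 7).
Roots: λ = 0; (λ² − 9λ + 12) = 0 ⇒ λ = (9 ± √33)/2 ≈ 1.6277, 7.3723; (λ² − 10λ + 22) = 0 ⇒ λ = 5 ± √3 ≈ 3.2679, 6.7321; (λ − 4) = 0 ⇒ λ = 4; (λ − 6) = 0 ⇒ λ = 6; (λ − 7) = 0 ⇒ λ = 7.
(Check: the roots sum (with multiplicity) to 36, matching trace L = Σdeg = 2·18 = 36.)
Laplacian eigenvalues (increasing order): [0.0, 1.6277, 3.2679, 4.0, 6.0, 6.7321, 7.0, 7.3723]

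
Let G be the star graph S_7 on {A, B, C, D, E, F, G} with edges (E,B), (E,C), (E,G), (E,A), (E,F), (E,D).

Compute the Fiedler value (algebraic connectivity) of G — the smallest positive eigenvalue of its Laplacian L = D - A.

The star S_7 is the complete bipartite graph K_{1,6} (one hub of degree 6, 6 leaves of degree 1). The Laplacian spectrum of K_{p,q} is 0, p (multiplicity q−1), q (multiplicity p−1), p+q. With p = 1, q = 6: 0 once, 1 with multiplicity 5, and 7 once. (Check: trace L = sum of degrees = 12 = 5·1 + 7.)
Laplacian eigenvalues: [0.0, 1.0, 1.0, 1.0, 1.0, 1.0, 7.0]. Algebraic connectivity (smallest non-zero eigenvalue) = 1.0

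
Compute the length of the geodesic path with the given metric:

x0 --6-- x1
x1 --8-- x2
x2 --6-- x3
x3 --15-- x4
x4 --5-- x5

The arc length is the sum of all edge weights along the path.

Arc length = 6 + 8 + 6 + 15 + 5 = 40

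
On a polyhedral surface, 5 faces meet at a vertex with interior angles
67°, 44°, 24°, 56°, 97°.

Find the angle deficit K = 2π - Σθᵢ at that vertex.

Sum of angles = 288°. K = 360° - 288° = 72° = 2π/5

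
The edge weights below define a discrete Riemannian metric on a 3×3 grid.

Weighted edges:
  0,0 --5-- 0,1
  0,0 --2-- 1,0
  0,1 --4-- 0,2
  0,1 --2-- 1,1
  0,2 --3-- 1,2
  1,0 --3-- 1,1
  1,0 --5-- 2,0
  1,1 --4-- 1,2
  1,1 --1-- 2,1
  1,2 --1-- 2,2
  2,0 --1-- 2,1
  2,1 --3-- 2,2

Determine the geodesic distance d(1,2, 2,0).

Shortest path: 1,2 → 2,2 → 2,1 → 2,0, total weight = 5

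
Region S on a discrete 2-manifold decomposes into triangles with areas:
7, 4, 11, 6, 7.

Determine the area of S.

7 + 4 + 11 + 6 + 7 = 35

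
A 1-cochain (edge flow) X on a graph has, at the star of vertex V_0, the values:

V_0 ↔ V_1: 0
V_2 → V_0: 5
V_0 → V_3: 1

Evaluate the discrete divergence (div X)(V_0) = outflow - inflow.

Divergence = sum of outgoing flows = 0 + (-5) + 1 = -4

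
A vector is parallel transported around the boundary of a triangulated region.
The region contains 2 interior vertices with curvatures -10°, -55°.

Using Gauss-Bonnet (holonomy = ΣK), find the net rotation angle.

Holonomy = total enclosed curvature = (-10°) + (-55°) = -65°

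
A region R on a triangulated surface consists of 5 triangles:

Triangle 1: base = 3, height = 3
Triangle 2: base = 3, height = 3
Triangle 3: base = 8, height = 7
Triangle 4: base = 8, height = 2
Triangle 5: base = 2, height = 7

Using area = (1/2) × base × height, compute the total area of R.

(1/2)×3×3 + (1/2)×3×3 + (1/2)×8×7 + (1/2)×8×2 + (1/2)×2×7 = 52.0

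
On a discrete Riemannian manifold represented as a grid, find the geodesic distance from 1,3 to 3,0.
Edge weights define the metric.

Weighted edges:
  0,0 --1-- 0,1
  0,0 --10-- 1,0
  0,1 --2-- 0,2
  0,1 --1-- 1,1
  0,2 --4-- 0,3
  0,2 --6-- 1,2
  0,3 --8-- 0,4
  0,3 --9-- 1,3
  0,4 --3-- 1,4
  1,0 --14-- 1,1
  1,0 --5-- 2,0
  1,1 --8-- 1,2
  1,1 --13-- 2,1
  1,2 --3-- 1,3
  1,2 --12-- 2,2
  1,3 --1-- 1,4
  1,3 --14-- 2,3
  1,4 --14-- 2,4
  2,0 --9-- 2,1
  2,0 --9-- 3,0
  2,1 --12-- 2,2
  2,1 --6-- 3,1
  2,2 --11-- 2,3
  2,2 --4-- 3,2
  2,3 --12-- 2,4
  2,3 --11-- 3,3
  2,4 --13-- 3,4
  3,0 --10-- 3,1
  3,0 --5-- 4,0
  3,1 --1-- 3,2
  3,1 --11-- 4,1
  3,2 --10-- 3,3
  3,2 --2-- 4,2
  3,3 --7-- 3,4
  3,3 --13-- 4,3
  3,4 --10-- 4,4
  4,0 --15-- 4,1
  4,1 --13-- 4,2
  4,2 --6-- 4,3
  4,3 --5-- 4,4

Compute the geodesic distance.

Shortest path: 1,3 → 1,2 → 2,2 → 3,2 → 3,1 → 3,0, total weight = 30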